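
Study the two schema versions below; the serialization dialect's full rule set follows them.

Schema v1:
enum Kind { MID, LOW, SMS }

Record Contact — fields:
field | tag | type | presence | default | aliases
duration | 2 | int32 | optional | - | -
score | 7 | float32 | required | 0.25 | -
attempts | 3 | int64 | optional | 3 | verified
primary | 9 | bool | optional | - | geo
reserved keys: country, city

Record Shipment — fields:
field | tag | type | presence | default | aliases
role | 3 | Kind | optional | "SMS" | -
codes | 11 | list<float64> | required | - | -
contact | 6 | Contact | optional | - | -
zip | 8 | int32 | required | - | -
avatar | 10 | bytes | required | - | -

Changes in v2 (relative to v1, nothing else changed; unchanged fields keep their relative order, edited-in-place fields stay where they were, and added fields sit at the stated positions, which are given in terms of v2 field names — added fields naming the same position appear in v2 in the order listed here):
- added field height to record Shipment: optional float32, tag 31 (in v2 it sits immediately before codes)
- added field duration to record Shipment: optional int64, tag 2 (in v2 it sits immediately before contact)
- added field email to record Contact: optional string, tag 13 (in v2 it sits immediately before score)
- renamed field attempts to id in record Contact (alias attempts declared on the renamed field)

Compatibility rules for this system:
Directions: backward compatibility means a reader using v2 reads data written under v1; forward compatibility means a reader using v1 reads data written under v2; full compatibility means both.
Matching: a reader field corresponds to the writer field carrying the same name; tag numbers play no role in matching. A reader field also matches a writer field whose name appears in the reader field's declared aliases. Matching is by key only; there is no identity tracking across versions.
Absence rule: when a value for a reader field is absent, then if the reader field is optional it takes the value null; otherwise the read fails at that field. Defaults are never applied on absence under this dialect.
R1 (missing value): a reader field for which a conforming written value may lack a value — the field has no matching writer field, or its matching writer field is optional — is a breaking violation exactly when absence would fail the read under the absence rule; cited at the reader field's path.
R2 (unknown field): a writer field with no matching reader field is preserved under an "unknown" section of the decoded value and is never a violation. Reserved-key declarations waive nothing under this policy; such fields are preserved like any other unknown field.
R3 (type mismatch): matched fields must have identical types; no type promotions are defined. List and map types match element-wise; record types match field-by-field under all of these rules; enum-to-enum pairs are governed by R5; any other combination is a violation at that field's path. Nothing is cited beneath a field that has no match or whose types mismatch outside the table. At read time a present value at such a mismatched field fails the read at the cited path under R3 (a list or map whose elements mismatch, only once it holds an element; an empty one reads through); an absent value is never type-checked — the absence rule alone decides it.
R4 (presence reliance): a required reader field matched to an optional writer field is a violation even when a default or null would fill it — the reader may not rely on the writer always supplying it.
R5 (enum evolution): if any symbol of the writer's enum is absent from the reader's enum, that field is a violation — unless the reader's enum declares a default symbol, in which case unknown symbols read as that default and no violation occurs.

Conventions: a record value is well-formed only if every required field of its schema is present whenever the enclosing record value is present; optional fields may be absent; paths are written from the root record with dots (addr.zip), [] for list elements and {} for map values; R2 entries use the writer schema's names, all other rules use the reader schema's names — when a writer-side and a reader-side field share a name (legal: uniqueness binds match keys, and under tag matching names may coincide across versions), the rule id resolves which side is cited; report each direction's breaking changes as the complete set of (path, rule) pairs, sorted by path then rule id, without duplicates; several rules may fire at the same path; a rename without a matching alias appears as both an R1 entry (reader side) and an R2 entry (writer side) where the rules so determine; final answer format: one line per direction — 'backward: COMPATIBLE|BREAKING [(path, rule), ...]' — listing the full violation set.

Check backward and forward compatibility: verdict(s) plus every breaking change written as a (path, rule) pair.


backward: COMPATIBLE []; forward: COMPATIBLE []

the writer's type comes first in each Shipment pair
backward on Shipment — v2 reading data written by v1:
  Kind -> Kind, writer optional: role aligns to role
  height has no writer counterpart
  list<float64> -> list<float64>, writer required: codes aligns to codes
  duration has no writer counterpart
  Contact -> Contact, writer optional: contact aligns to contact
  int32 -> int32, writer required: zip aligns to zip
  bytes -> bytes, writer required: avatar aligns to avatar
  int32 -> int32, writer optional: contact.duration aligns to contact.duration
  contact.email has no writer counterpart
  float32 -> float32, writer required: contact.score aligns to contact.score
  int64 -> int64, writer optional: contact.id aligns to contact.attempts
  bool -> bool, writer optional: contact.primary aligns to contact.primary
  => backward: COMPATIBLE
forward on Shipment — v1 reading data written by v2:
  Kind -> Kind, writer optional: role aligns to role
  list<float64> -> list<float64>, writer required: codes aligns to codes
  Contact -> Contact, writer optional: contact aligns to contact
  int32 -> int32, writer required: zip aligns to zip
  bytes -> bytes, writer required: avatar aligns to avatar
  writer height: unknown to reader
  writer duration: unknown to reader
  int32 -> int32, writer optional: contact.duration aligns to contact.duration
  float32 -> float32, writer required: contact.score aligns to contact.score
  contact.attempts has no writer counterpart
  bool -> bool, writer optional: contact.primary aligns to contact.primary
  writer contact.email: unknown to reader
  writer contact.id: unknown to reader
  => forward: COMPATIBLE


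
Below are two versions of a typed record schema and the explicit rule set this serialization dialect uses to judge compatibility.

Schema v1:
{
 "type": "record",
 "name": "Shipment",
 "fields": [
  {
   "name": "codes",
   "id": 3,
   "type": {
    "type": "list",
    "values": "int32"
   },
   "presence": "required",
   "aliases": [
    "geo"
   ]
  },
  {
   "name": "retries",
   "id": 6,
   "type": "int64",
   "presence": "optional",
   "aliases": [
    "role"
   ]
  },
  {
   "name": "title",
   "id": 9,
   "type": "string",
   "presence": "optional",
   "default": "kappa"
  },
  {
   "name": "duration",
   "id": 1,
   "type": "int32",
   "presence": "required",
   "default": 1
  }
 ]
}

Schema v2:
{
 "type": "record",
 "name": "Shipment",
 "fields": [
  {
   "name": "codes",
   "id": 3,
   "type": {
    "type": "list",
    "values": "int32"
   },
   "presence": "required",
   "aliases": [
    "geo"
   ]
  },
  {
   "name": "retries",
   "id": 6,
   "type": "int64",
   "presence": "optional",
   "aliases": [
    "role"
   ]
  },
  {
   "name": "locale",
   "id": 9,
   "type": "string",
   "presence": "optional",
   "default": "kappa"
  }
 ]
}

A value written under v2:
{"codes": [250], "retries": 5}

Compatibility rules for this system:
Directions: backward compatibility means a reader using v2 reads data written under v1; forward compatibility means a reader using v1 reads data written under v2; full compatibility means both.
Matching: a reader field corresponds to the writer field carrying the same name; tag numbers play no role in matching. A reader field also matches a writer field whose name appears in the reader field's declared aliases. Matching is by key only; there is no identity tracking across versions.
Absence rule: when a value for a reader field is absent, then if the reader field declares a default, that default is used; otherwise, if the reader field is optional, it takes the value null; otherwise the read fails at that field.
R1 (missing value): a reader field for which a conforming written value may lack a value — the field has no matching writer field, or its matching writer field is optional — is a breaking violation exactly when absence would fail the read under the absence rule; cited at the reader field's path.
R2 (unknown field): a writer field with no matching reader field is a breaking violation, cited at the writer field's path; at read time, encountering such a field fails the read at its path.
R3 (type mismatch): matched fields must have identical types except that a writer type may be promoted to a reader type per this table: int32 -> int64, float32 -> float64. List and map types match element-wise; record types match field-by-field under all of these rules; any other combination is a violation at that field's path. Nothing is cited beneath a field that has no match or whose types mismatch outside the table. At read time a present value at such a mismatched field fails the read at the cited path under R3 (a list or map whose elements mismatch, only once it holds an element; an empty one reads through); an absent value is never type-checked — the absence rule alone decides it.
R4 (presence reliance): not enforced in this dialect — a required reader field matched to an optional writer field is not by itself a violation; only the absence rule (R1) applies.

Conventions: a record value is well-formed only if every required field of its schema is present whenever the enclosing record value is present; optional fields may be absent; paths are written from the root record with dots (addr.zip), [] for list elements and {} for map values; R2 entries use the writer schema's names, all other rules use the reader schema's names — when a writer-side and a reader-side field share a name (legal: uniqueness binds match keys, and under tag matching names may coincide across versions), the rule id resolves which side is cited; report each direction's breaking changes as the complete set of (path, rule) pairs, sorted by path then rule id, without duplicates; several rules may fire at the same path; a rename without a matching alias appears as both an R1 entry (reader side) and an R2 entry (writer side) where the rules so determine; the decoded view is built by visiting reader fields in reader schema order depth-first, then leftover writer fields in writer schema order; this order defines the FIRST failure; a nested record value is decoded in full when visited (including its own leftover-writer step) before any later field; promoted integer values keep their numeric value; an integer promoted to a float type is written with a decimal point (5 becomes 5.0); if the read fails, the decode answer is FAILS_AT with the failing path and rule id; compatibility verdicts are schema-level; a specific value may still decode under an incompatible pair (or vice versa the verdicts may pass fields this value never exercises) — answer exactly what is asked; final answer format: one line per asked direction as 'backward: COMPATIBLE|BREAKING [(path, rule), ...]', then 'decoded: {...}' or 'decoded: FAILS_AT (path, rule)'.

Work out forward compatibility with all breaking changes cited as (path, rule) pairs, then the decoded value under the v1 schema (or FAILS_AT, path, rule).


the writer's type comes first in each Shipment pair
checking forward for Shipment: reader v1 against writer v2:
  codes <- codes (list<int32> -> list<int32>, writer required)
  retries <- retries (int64 -> int64, writer optional)
  title: no writer match
  duration: no writer match
  leftover writer field: locale
  R2 fires at locale
  forward on Shipment therefore BREAKING (1)
migrating the Shipment value to v1:
  codes := [250]
  retries := 5
  title := "kappa" (no value, default fills)
  duration := 1 (no value, default fills)
  => decoded: {"codes": [250], "retries": 5, "title": "kappa", "duration": 1}
ruling out the remaining Shipment differences:
  removed field duration from record Shipment -> fires only in the backward direction of Shipment, which is not asked here

forward: BREAKING [(locale, R2)]; decoded: {"codes": [250], "retries": 5, "title": "kappa", "duration": 1}


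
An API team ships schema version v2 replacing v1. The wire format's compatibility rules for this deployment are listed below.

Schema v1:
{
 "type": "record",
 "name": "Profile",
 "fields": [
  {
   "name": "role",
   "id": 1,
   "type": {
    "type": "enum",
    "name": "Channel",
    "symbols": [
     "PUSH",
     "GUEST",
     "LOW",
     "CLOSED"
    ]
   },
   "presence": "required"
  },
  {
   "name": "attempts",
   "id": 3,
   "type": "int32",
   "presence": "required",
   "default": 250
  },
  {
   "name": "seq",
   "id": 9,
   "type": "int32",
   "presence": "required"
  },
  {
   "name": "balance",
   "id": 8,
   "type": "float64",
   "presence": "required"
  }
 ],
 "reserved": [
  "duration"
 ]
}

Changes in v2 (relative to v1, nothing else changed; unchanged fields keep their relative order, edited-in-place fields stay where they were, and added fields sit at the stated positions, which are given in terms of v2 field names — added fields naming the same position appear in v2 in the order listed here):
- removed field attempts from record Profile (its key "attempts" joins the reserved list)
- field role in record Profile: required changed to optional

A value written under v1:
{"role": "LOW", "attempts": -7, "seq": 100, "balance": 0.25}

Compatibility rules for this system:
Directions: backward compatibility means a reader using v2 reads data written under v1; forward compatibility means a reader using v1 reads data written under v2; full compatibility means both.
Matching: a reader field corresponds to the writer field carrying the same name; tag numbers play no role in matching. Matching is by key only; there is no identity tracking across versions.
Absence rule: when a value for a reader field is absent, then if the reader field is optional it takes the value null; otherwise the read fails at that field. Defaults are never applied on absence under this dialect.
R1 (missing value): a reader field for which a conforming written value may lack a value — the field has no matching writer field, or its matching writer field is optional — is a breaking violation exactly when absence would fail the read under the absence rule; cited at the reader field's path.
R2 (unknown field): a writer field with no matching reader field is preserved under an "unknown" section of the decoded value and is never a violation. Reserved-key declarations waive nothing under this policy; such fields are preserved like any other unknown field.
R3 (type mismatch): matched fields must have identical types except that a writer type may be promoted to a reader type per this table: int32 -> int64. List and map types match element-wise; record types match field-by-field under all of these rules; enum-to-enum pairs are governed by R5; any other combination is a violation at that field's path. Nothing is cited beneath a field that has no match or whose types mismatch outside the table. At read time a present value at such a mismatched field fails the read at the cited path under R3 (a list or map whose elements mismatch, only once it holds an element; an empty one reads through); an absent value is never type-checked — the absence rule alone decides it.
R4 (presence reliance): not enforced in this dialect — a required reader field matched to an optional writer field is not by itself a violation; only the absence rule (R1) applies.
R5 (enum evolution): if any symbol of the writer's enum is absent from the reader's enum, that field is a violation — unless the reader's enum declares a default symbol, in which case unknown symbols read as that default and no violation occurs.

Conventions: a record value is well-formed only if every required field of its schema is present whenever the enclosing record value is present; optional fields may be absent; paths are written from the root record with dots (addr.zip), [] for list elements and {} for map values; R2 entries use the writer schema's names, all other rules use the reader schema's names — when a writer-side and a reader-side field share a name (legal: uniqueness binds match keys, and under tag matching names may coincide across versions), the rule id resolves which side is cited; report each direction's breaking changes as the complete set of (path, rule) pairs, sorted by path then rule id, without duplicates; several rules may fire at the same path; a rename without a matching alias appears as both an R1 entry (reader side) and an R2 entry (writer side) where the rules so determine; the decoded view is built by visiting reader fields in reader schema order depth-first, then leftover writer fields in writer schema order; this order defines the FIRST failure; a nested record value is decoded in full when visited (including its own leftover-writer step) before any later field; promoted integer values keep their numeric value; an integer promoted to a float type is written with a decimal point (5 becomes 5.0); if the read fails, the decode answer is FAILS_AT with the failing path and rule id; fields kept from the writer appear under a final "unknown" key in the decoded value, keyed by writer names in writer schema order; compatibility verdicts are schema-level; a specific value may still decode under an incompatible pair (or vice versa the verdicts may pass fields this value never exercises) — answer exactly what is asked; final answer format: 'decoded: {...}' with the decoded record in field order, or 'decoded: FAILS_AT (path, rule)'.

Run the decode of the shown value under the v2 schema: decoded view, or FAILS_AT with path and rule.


decoded: {"role": "LOW", "seq": 100, "balance": 0.25, "unknown": {"attempts": -7}}

in Profile below, arrows point writer -> reader
migrating the Profile value to v2:
  role := "LOW"
  seq := 100
  balance := 0.25
  writer attempts: kept under "unknown"
  => decoded: {"role": "LOW", "seq": 100, "balance": 0.25, "unknown": {"attempts": -7}}
the rest of the Profile diff is inert for this question:
  field role in record Profile: required changed to optional -> affects the rule determinations only; this particular Profile value decodes identically


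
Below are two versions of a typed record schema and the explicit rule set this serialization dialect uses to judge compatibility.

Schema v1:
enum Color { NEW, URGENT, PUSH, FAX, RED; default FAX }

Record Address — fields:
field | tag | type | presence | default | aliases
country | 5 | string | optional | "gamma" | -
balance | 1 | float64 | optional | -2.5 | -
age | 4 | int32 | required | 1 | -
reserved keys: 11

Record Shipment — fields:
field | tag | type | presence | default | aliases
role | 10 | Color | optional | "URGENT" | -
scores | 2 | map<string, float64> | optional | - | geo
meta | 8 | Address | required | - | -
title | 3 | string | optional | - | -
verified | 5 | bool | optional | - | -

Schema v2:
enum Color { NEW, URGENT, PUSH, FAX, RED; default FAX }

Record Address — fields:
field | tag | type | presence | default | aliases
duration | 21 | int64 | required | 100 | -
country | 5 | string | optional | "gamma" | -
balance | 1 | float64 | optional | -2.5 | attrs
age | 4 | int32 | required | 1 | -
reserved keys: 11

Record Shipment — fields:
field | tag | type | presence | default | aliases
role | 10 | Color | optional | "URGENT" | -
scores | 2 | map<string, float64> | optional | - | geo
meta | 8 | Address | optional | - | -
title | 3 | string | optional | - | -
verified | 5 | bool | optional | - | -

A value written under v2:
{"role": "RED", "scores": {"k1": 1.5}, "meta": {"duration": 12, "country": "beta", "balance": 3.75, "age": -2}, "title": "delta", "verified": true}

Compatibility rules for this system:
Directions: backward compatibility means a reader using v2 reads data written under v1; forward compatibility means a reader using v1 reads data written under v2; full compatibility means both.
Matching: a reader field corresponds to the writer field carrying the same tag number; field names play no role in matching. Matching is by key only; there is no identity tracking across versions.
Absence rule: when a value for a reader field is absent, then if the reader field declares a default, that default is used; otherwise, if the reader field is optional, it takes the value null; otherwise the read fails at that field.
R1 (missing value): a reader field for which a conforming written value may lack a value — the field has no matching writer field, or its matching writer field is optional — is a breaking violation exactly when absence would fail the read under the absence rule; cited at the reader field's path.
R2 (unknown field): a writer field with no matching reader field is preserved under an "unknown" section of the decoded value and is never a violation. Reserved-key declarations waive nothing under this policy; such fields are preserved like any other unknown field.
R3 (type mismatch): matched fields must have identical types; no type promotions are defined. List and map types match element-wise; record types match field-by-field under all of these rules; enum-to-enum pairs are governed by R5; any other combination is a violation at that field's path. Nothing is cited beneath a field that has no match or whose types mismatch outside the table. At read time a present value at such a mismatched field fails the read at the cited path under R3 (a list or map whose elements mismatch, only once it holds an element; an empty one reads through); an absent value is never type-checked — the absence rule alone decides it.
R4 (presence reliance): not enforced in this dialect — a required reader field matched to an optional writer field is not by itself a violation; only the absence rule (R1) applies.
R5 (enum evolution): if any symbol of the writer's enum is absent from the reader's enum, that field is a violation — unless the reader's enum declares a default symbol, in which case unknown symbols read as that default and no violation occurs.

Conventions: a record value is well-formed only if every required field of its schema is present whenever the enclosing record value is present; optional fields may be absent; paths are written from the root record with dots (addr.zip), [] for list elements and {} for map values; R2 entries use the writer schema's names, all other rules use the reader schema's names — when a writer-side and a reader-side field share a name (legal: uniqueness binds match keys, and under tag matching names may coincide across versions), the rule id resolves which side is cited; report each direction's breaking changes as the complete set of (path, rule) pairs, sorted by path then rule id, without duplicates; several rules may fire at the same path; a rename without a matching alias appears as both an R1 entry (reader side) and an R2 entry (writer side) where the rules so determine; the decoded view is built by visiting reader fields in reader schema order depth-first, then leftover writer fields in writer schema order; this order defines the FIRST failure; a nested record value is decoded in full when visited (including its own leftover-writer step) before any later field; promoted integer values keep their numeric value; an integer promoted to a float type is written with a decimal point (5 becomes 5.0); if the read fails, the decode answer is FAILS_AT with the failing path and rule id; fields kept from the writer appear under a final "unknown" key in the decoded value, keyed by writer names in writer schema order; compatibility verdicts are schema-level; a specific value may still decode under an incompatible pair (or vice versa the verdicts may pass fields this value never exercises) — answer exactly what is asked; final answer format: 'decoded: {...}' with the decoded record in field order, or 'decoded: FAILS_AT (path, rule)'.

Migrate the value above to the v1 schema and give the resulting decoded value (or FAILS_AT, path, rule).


decoded: {"role": "RED", "scores": {"k1": 1.5}, "meta": {"country": "beta", "balance": 3.75, "age": -2, "unknown": {"duration": 12}}, "title": "delta", "verified": true}

the writer's type comes first in each Shipment pair
decoding the Shipment value with the v1 reader:
  role := "RED"
  scores := {"k1": 1.5}
  meta.country := "beta"
  meta.balance := 3.75
  meta.age := -2
  writer meta.duration: kept under "unknown"
  title := "delta"
  verified := true
  => decoded: {"role": "RED", "scores": {"k1": 1.5}, "meta": {"country": "beta", "balance": 3.75, "age": -2, "unknown": {"duration": 12}}, "title": "delta", "verified": true}
ruling out the remaining Shipment differences:
  field meta in record Shipment: required changed to optional -> shifts the Shipment verdicts, not this decode


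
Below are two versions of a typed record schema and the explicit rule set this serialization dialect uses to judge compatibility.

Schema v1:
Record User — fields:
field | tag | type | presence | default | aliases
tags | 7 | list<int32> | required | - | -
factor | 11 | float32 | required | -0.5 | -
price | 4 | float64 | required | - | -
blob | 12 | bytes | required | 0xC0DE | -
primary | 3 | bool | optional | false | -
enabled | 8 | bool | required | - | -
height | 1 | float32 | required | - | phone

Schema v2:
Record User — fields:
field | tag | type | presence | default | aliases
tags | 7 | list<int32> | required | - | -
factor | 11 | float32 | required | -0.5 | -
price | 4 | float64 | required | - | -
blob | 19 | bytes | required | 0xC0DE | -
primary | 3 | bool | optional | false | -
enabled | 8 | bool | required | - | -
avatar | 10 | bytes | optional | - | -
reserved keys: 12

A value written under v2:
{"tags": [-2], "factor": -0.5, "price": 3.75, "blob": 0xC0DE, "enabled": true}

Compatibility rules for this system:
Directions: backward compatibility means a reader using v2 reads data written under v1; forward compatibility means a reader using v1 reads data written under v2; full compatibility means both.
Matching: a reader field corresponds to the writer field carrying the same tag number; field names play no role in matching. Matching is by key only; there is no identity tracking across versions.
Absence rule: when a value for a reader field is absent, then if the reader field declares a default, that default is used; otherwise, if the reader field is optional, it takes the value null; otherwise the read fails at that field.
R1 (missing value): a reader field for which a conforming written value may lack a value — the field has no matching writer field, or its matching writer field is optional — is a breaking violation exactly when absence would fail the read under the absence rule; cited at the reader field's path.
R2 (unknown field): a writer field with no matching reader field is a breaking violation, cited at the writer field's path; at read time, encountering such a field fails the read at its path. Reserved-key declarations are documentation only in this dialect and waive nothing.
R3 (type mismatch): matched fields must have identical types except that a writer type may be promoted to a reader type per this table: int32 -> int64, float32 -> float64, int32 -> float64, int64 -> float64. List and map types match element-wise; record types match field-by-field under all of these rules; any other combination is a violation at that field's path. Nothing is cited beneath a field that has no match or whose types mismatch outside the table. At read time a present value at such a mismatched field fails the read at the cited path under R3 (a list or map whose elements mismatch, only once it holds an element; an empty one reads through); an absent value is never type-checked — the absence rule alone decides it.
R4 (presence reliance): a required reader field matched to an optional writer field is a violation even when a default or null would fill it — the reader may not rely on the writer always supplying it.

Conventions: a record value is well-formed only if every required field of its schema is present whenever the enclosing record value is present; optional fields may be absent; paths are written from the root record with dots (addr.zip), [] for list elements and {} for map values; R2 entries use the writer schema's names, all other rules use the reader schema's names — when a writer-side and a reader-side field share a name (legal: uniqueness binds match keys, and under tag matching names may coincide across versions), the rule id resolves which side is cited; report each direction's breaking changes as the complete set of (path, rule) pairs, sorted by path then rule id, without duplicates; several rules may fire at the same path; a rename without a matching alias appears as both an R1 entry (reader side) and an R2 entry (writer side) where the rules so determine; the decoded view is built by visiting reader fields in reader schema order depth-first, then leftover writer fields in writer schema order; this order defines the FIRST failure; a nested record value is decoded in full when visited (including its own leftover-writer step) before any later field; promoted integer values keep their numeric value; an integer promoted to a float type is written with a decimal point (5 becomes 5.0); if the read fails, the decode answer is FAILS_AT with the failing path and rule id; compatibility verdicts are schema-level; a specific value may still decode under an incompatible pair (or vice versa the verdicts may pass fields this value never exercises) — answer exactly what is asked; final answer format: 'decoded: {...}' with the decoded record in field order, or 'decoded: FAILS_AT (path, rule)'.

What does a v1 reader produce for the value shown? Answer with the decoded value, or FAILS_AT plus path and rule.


decoded: FAILS_AT (height, R1)

arrows below run writer -> reader for User
migrating the User value to v1:
  tags := [-2]
  factor := -0.5
  price := 3.75
  blob := 0xC0DE (absent -> default)
  primary := false (absent -> default)
  enabled := true
  read fails at height under R1 (no fill)
  => FAILS_AT (height, R1)
diffs on User not affecting the asked answer:
  added field avatar to record User: optional bytes, tag 10 (in v2 it sits last) -> matters for User compatibility verdicts, not for this value's decode
  field primary in record User: default set to false -> inert under this dialect — no rule fires on User and the result does not move
  field blob in record User: tag 12 changed to 19 -> matters for User compatibility verdicts, not for this value's decode


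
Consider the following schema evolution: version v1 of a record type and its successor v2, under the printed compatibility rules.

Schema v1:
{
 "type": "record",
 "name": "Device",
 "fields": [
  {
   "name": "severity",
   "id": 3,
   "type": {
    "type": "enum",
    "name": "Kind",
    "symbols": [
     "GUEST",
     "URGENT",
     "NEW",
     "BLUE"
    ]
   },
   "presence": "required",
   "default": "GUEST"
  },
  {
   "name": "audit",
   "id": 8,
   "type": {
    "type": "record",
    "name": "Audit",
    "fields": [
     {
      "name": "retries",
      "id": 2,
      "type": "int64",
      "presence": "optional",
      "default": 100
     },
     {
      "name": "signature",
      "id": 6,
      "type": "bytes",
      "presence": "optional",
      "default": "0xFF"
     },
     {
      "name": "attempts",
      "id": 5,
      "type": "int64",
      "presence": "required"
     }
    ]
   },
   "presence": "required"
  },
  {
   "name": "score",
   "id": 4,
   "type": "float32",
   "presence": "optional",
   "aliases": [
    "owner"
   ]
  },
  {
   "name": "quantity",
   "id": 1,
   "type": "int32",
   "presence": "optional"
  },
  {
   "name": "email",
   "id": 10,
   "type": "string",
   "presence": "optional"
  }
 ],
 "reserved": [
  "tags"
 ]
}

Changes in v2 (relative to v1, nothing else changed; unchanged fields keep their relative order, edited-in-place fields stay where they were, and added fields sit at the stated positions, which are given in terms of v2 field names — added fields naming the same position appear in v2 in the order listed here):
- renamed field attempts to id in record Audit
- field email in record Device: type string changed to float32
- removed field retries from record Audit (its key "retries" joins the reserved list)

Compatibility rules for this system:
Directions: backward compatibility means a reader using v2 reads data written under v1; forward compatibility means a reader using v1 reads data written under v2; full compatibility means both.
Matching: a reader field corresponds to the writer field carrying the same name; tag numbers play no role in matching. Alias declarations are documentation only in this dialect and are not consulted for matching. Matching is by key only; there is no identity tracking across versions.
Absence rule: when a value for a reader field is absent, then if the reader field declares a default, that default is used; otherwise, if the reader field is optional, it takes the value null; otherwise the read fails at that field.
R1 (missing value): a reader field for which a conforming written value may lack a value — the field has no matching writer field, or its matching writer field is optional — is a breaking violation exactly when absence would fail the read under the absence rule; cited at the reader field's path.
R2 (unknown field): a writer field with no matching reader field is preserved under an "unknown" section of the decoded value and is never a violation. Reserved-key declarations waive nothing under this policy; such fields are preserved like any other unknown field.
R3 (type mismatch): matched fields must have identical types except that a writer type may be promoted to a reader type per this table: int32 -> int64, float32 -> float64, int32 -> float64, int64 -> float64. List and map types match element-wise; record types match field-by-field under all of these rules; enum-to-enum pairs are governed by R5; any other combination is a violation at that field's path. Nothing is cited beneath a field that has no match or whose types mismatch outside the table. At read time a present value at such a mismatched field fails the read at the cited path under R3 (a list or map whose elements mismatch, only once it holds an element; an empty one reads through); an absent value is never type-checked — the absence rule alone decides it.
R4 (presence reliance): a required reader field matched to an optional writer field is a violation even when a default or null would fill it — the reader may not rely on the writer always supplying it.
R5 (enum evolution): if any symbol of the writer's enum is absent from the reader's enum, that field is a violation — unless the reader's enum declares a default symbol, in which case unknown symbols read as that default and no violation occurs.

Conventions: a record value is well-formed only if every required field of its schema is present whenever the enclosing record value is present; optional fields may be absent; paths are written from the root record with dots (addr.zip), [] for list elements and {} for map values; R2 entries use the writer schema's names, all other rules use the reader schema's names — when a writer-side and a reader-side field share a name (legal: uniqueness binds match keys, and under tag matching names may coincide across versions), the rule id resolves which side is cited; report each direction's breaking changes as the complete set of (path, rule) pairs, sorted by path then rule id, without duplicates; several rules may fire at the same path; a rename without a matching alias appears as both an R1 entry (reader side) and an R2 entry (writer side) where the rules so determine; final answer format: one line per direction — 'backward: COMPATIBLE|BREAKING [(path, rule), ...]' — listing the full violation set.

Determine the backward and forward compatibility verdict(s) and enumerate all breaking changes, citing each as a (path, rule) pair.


arrows below run writer -> reader for Device
backward for Device (reader v2, writer v1):
  severity <- severity (Kind -> Kind, writer required)
  audit <- audit (Audit -> Audit, writer required)
  score <- score (float32 -> float32, writer optional)
  quantity <- quantity (int32 -> int32, writer optional)
  email <- email (string -> float32, writer optional)
  audit.signature <- audit.signature (bytes -> bytes, writer optional)
  audit.id: no writer-side match
  leftover writer field: audit.retries
  leftover writer field: audit.attempts
  violation R1 at audit.id
  violation R3 at email
  => backward verdict for Device: BREAKING, 2 violation(s)
forward for Device (reader v1, writer v2):
  severity <- severity (Kind -> Kind, writer required)
  audit <- audit (Audit -> Audit, writer required)
  score <- score (float32 -> float32, writer optional)
  quantity <- quantity (int32 -> int32, writer optional)
  email <- email (float32 -> string, writer optional)
  audit.retries: no writer-side match
  audit.signature <- audit.signature (bytes -> bytes, writer optional)
  audit.attempts: no writer-side match
  leftover writer field: audit.id
  violation R1 at audit.attempts
  violation R3 at email
  => forward verdict for Device: BREAKING, 2 violation(s)

backward: BREAKING [(audit.id, R1), (email, R3)]; forward: BREAKING [(audit.attempts, R1), (email, R3)]


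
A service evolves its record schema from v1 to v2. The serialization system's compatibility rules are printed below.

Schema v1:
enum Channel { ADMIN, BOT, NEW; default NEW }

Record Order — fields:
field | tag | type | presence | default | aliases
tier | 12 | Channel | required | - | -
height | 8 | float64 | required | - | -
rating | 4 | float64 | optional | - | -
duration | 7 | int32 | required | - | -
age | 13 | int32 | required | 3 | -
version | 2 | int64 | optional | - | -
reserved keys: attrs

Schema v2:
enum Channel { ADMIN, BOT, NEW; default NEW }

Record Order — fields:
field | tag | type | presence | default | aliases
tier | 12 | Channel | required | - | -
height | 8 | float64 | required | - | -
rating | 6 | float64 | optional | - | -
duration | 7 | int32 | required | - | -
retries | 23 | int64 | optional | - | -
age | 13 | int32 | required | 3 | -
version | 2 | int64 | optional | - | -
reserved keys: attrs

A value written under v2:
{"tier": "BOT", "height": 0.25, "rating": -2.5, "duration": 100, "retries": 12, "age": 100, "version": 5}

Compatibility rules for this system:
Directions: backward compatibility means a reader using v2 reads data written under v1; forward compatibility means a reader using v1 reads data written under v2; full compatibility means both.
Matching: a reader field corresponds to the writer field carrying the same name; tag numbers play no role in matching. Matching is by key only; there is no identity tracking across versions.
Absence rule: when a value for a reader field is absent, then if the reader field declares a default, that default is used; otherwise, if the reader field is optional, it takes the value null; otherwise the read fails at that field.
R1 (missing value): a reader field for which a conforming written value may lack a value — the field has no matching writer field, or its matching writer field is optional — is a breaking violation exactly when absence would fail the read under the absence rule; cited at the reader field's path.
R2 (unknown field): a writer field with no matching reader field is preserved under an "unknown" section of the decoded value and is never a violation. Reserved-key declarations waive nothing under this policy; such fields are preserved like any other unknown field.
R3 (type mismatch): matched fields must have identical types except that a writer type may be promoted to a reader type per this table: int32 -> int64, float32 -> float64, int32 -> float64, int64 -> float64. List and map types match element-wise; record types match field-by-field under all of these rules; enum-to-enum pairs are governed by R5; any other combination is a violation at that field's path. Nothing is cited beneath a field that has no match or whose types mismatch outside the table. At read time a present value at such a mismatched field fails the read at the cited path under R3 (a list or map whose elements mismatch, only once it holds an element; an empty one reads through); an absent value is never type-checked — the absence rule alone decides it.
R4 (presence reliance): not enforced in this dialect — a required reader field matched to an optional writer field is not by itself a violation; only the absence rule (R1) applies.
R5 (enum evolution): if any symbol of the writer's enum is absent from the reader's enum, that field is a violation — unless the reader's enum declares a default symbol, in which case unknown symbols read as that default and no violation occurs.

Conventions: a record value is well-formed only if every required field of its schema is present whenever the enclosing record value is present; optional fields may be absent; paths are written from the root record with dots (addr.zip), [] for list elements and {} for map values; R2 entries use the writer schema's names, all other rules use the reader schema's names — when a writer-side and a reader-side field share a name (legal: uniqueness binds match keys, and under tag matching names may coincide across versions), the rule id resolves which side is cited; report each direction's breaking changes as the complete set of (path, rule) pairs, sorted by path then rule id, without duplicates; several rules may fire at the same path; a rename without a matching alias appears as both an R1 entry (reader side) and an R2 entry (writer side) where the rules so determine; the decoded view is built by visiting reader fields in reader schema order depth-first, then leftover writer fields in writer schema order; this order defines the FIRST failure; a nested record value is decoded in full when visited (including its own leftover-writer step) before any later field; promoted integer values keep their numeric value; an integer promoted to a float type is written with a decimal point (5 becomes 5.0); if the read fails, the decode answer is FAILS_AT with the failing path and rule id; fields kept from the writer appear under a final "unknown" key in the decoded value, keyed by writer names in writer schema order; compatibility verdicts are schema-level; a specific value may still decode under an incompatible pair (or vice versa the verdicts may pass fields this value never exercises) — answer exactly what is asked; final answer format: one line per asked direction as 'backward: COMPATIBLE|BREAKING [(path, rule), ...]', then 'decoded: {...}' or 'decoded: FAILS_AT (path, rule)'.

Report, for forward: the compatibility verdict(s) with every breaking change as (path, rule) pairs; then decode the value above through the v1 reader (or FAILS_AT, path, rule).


arrows below run writer -> reader for Order
checking forward for Order: reader v1 against writer v2:
  tier: Channel -> Channel, writer required; from tier
  height: float64 -> float64, writer required; from height
  rating: float64 -> float64, writer optional; from rating
  duration: int32 -> int32, writer required; from duration
  age: int32 -> int32, writer required; from age
  version: int64 -> int64, writer optional; from version
  writer retries: unknown to reader
  nothing fires on Order: forward is COMPATIBLE
migrating the Order value to v1:
  tier := "BOT"
  height := 0.25
  rating := -2.5
  duration := 100
  age := 100
  version := 5
  writer retries: kept under "unknown"
  => decoded: {"tier": "BOT", "height": 0.25, "rating": -2.5, "duration": 100, "age": 100, "version": 5, "unknown": {"retries": 12}}
the other Order changes do not affect what is asked:
  field rating in record Order: tag 4 changed to 6 -> fires no rule on Order, leaving the asked answer as it is

forward: COMPATIBLE []; decoded: {"tier": "BOT", "height": 0.25, "rating": -2.5, "duration": 100, "age": 100, "version": 5, "unknown": {"retries": 12}}
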